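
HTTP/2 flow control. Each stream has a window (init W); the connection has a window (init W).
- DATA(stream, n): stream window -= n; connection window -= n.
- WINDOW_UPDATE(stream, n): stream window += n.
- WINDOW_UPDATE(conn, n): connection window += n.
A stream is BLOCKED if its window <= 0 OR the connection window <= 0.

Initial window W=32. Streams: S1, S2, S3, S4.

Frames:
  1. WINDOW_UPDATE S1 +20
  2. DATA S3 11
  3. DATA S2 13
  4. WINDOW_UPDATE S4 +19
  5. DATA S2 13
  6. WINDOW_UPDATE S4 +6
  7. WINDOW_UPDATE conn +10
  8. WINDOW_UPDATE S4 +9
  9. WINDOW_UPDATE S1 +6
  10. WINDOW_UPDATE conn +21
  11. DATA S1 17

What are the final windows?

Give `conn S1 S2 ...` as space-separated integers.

Op 1: conn=32 S1=52 S2=32 S3=32 S4=32 blocked=[]
Op 2: conn=21 S1=52 S2=32 S3=21 S4=32 blocked=[]
Op 3: conn=8 S1=52 S2=19 S3=21 S4=32 blocked=[]
Op 4: conn=8 S1=52 S2=19 S3=21 S4=51 blocked=[]
Op 5: conn=-5 S1=52 S2=6 S3=21 S4=51 blocked=[1, 2, 3, 4]
Op 6: conn=-5 S1=52 S2=6 S3=21 S4=57 blocked=[1, 2, 3, 4]
Op 7: conn=5 S1=52 S2=6 S3=21 S4=57 blocked=[]
Op 8: conn=5 S1=52 S2=6 S3=21 S4=66 blocked=[]
Op 9: conn=5 S1=58 S2=6 S3=21 S4=66 blocked=[]
Op 10: conn=26 S1=58 S2=6 S3=21 S4=66 blocked=[]
Op 11: conn=9 S1=41 S2=6 S3=21 S4=66 blocked=[]

Answer: 9 41 6 21 66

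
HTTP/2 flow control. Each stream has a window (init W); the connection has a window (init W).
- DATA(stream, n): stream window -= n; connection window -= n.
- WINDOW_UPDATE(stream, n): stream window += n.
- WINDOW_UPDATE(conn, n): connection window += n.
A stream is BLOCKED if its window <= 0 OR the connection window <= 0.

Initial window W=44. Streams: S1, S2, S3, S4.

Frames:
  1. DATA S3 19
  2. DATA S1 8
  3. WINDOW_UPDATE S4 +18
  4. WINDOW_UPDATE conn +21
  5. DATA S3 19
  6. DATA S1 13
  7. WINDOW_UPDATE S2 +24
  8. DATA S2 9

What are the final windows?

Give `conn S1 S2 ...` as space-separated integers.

Op 1: conn=25 S1=44 S2=44 S3=25 S4=44 blocked=[]
Op 2: conn=17 S1=36 S2=44 S3=25 S4=44 blocked=[]
Op 3: conn=17 S1=36 S2=44 S3=25 S4=62 blocked=[]
Op 4: conn=38 S1=36 S2=44 S3=25 S4=62 blocked=[]
Op 5: conn=19 S1=36 S2=44 S3=6 S4=62 blocked=[]
Op 6: conn=6 S1=23 S2=44 S3=6 S4=62 blocked=[]
Op 7: conn=6 S1=23 S2=68 S3=6 S4=62 blocked=[]
Op 8: conn=-3 S1=23 S2=59 S3=6 S4=62 blocked=[1, 2, 3, 4]

Answer: -3 23 59 6 62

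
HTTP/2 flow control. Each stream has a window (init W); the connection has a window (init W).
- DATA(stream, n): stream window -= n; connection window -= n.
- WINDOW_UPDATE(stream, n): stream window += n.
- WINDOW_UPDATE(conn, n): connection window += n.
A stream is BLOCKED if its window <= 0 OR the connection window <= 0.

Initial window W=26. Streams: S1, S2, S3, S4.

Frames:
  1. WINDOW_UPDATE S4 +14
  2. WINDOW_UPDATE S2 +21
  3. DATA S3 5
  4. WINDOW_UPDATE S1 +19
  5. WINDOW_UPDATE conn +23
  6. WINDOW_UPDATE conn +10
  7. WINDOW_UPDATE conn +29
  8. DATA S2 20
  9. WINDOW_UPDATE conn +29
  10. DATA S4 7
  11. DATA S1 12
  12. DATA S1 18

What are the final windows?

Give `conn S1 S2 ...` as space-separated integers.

Op 1: conn=26 S1=26 S2=26 S3=26 S4=40 blocked=[]
Op 2: conn=26 S1=26 S2=47 S3=26 S4=40 blocked=[]
Op 3: conn=21 S1=26 S2=47 S3=21 S4=40 blocked=[]
Op 4: conn=21 S1=45 S2=47 S3=21 S4=40 blocked=[]
Op 5: conn=44 S1=45 S2=47 S3=21 S4=40 blocked=[]
Op 6: conn=54 S1=45 S2=47 S3=21 S4=40 blocked=[]
Op 7: conn=83 S1=45 S2=47 S3=21 S4=40 blocked=[]
Op 8: conn=63 S1=45 S2=27 S3=21 S4=40 blocked=[]
Op 9: conn=92 S1=45 S2=27 S3=21 S4=40 blocked=[]
Op 10: conn=85 S1=45 S2=27 S3=21 S4=33 blocked=[]
Op 11: conn=73 S1=33 S2=27 S3=21 S4=33 blocked=[]
Op 12: conn=55 S1=15 S2=27 S3=21 S4=33 blocked=[]

Answer: 55 15 27 21 33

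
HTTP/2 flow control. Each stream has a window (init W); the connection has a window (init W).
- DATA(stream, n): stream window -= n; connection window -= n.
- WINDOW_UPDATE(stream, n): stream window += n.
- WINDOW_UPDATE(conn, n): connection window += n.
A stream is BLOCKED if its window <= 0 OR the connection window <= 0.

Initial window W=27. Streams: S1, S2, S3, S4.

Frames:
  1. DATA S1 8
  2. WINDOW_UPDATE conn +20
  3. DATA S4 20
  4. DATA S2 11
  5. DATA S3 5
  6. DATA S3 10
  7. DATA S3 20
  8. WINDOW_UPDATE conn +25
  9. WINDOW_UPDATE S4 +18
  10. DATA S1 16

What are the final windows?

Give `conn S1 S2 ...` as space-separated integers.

Answer: -18 3 16 -8 25

Derivation:
Op 1: conn=19 S1=19 S2=27 S3=27 S4=27 blocked=[]
Op 2: conn=39 S1=19 S2=27 S3=27 S4=27 blocked=[]
Op 3: conn=19 S1=19 S2=27 S3=27 S4=7 blocked=[]
Op 4: conn=8 S1=19 S2=16 S3=27 S4=7 blocked=[]
Op 5: conn=3 S1=19 S2=16 S3=22 S4=7 blocked=[]
Op 6: conn=-7 S1=19 S2=16 S3=12 S4=7 blocked=[1, 2, 3, 4]
Op 7: conn=-27 S1=19 S2=16 S3=-8 S4=7 blocked=[1, 2, 3, 4]
Op 8: conn=-2 S1=19 S2=16 S3=-8 S4=7 blocked=[1, 2, 3, 4]
Op 9: conn=-2 S1=19 S2=16 S3=-8 S4=25 blocked=[1, 2, 3, 4]
Op 10: conn=-18 S1=3 S2=16 S3=-8 S4=25 blocked=[1, 2, 3, 4]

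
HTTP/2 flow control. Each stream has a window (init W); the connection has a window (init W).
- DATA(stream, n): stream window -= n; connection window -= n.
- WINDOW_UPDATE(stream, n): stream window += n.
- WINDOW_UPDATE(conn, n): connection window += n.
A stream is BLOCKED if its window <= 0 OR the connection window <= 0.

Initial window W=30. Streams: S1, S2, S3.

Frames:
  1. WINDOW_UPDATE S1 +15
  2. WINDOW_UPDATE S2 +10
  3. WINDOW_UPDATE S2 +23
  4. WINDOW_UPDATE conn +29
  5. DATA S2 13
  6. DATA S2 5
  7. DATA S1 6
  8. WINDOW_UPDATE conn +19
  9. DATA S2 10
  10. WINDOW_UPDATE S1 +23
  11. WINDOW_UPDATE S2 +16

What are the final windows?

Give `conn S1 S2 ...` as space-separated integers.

Answer: 44 62 51 30

Derivation:
Op 1: conn=30 S1=45 S2=30 S3=30 blocked=[]
Op 2: conn=30 S1=45 S2=40 S3=30 blocked=[]
Op 3: conn=30 S1=45 S2=63 S3=30 blocked=[]
Op 4: conn=59 S1=45 S2=63 S3=30 blocked=[]
Op 5: conn=46 S1=45 S2=50 S3=30 blocked=[]
Op 6: conn=41 S1=45 S2=45 S3=30 blocked=[]
Op 7: conn=35 S1=39 S2=45 S3=30 blocked=[]
Op 8: conn=54 S1=39 S2=45 S3=30 blocked=[]
Op 9: conn=44 S1=39 S2=35 S3=30 blocked=[]
Op 10: conn=44 S1=62 S2=35 S3=30 blocked=[]
Op 11: conn=44 S1=62 S2=51 S3=30 blocked=[]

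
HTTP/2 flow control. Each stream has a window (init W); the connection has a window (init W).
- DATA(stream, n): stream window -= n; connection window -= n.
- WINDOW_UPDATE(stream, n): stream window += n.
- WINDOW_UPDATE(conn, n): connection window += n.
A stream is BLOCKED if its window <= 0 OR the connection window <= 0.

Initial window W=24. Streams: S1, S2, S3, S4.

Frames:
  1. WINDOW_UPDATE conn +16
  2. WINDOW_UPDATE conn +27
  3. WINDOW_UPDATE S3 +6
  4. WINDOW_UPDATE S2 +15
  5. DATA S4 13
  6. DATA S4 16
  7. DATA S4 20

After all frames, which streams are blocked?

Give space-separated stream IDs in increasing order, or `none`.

Op 1: conn=40 S1=24 S2=24 S3=24 S4=24 blocked=[]
Op 2: conn=67 S1=24 S2=24 S3=24 S4=24 blocked=[]
Op 3: conn=67 S1=24 S2=24 S3=30 S4=24 blocked=[]
Op 4: conn=67 S1=24 S2=39 S3=30 S4=24 blocked=[]
Op 5: conn=54 S1=24 S2=39 S3=30 S4=11 blocked=[]
Op 6: conn=38 S1=24 S2=39 S3=30 S4=-5 blocked=[4]
Op 7: conn=18 S1=24 S2=39 S3=30 S4=-25 blocked=[4]

Answer: S4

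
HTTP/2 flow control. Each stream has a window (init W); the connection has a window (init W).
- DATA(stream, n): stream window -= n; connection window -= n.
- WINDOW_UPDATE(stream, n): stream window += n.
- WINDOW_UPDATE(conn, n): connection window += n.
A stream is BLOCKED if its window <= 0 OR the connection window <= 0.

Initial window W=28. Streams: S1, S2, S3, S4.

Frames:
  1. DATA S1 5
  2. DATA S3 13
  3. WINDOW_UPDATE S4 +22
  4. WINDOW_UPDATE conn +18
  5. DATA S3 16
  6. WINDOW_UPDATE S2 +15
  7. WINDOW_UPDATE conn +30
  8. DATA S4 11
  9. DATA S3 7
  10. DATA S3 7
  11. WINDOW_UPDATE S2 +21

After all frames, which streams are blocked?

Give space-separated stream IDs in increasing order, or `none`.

Op 1: conn=23 S1=23 S2=28 S3=28 S4=28 blocked=[]
Op 2: conn=10 S1=23 S2=28 S3=15 S4=28 blocked=[]
Op 3: conn=10 S1=23 S2=28 S3=15 S4=50 blocked=[]
Op 4: conn=28 S1=23 S2=28 S3=15 S4=50 blocked=[]
Op 5: conn=12 S1=23 S2=28 S3=-1 S4=50 blocked=[3]
Op 6: conn=12 S1=23 S2=43 S3=-1 S4=50 blocked=[3]
Op 7: conn=42 S1=23 S2=43 S3=-1 S4=50 blocked=[3]
Op 8: conn=31 S1=23 S2=43 S3=-1 S4=39 blocked=[3]
Op 9: conn=24 S1=23 S2=43 S3=-8 S4=39 blocked=[3]
Op 10: conn=17 S1=23 S2=43 S3=-15 S4=39 blocked=[3]
Op 11: conn=17 S1=23 S2=64 S3=-15 S4=39 blocked=[3]

Answer: S3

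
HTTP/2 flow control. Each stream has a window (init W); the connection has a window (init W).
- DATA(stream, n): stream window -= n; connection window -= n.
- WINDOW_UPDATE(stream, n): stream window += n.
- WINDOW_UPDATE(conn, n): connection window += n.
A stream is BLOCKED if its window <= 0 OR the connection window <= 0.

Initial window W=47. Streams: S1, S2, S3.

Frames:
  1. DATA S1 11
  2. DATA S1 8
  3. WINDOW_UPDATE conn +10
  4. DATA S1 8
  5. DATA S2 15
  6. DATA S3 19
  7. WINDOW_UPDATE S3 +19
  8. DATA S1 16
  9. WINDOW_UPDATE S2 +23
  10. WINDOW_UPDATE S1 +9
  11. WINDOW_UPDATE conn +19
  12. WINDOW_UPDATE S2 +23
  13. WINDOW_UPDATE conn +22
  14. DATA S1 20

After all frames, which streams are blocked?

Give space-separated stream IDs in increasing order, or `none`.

Op 1: conn=36 S1=36 S2=47 S3=47 blocked=[]
Op 2: conn=28 S1=28 S2=47 S3=47 blocked=[]
Op 3: conn=38 S1=28 S2=47 S3=47 blocked=[]
Op 4: conn=30 S1=20 S2=47 S3=47 blocked=[]
Op 5: conn=15 S1=20 S2=32 S3=47 blocked=[]
Op 6: conn=-4 S1=20 S2=32 S3=28 blocked=[1, 2, 3]
Op 7: conn=-4 S1=20 S2=32 S3=47 blocked=[1, 2, 3]
Op 8: conn=-20 S1=4 S2=32 S3=47 blocked=[1, 2, 3]
Op 9: conn=-20 S1=4 S2=55 S3=47 blocked=[1, 2, 3]
Op 10: conn=-20 S1=13 S2=55 S3=47 blocked=[1, 2, 3]
Op 11: conn=-1 S1=13 S2=55 S3=47 blocked=[1, 2, 3]
Op 12: conn=-1 S1=13 S2=78 S3=47 blocked=[1, 2, 3]
Op 13: conn=21 S1=13 S2=78 S3=47 blocked=[]
Op 14: conn=1 S1=-7 S2=78 S3=47 blocked=[1]

Answer: S1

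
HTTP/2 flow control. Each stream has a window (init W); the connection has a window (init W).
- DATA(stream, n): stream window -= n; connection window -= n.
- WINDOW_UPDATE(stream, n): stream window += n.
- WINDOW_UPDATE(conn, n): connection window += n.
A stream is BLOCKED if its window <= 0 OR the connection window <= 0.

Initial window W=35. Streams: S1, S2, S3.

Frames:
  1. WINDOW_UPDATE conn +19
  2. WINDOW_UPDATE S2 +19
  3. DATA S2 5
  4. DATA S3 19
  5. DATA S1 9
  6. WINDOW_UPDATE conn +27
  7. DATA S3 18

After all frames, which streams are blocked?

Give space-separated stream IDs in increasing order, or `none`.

Answer: S3

Derivation:
Op 1: conn=54 S1=35 S2=35 S3=35 blocked=[]
Op 2: conn=54 S1=35 S2=54 S3=35 blocked=[]
Op 3: conn=49 S1=35 S2=49 S3=35 blocked=[]
Op 4: conn=30 S1=35 S2=49 S3=16 blocked=[]
Op 5: conn=21 S1=26 S2=49 S3=16 blocked=[]
Op 6: conn=48 S1=26 S2=49 S3=16 blocked=[]
Op 7: conn=30 S1=26 S2=49 S3=-2 blocked=[3]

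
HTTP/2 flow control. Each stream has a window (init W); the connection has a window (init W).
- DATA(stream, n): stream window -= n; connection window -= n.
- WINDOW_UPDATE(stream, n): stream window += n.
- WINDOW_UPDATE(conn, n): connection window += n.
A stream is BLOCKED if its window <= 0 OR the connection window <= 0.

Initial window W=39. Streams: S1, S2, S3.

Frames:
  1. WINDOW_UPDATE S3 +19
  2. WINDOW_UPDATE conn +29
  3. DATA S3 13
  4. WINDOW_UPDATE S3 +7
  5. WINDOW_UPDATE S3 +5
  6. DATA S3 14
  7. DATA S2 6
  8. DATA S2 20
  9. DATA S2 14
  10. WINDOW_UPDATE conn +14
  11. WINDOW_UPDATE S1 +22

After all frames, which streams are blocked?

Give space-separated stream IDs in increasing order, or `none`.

Answer: S2

Derivation:
Op 1: conn=39 S1=39 S2=39 S3=58 blocked=[]
Op 2: conn=68 S1=39 S2=39 S3=58 blocked=[]
Op 3: conn=55 S1=39 S2=39 S3=45 blocked=[]
Op 4: conn=55 S1=39 S2=39 S3=52 blocked=[]
Op 5: conn=55 S1=39 S2=39 S3=57 blocked=[]
Op 6: conn=41 S1=39 S2=39 S3=43 blocked=[]
Op 7: conn=35 S1=39 S2=33 S3=43 blocked=[]
Op 8: conn=15 S1=39 S2=13 S3=43 blocked=[]
Op 9: conn=1 S1=39 S2=-1 S3=43 blocked=[2]
Op 10: conn=15 S1=39 S2=-1 S3=43 blocked=[2]
Op 11: conn=15 S1=61 S2=-1 S3=43 blocked=[2]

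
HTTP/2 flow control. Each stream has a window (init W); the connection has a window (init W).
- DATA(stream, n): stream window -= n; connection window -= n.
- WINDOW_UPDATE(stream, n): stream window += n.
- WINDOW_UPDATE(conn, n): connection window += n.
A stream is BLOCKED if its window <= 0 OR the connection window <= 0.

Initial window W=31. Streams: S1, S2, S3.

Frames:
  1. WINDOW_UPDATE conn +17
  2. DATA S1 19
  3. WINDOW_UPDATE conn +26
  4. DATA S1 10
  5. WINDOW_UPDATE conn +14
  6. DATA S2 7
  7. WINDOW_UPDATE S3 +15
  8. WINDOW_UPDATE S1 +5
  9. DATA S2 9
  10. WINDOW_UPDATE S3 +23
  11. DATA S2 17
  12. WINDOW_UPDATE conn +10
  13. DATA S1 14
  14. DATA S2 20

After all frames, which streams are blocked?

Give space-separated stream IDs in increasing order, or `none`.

Answer: S1 S2

Derivation:
Op 1: conn=48 S1=31 S2=31 S3=31 blocked=[]
Op 2: conn=29 S1=12 S2=31 S3=31 blocked=[]
Op 3: conn=55 S1=12 S2=31 S3=31 blocked=[]
Op 4: conn=45 S1=2 S2=31 S3=31 blocked=[]
Op 5: conn=59 S1=2 S2=31 S3=31 blocked=[]
Op 6: conn=52 S1=2 S2=24 S3=31 blocked=[]
Op 7: conn=52 S1=2 S2=24 S3=46 blocked=[]
Op 8: conn=52 S1=7 S2=24 S3=46 blocked=[]
Op 9: conn=43 S1=7 S2=15 S3=46 blocked=[]
Op 10: conn=43 S1=7 S2=15 S3=69 blocked=[]
Op 11: conn=26 S1=7 S2=-2 S3=69 blocked=[2]
Op 12: conn=36 S1=7 S2=-2 S3=69 blocked=[2]
Op 13: conn=22 S1=-7 S2=-2 S3=69 blocked=[1, 2]
Op 14: conn=2 S1=-7 S2=-22 S3=69 blocked=[1, 2]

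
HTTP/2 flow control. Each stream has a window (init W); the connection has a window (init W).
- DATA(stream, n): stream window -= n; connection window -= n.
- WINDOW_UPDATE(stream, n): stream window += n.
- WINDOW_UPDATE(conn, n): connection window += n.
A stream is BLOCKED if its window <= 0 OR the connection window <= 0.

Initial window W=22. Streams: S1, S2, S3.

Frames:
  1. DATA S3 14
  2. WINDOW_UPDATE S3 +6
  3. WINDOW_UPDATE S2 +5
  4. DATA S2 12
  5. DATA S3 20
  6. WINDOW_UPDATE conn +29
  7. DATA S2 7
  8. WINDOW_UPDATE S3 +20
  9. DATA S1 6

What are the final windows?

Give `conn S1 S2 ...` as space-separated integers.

Op 1: conn=8 S1=22 S2=22 S3=8 blocked=[]
Op 2: conn=8 S1=22 S2=22 S3=14 blocked=[]
Op 3: conn=8 S1=22 S2=27 S3=14 blocked=[]
Op 4: conn=-4 S1=22 S2=15 S3=14 blocked=[1, 2, 3]
Op 5: conn=-24 S1=22 S2=15 S3=-6 blocked=[1, 2, 3]
Op 6: conn=5 S1=22 S2=15 S3=-6 blocked=[3]
Op 7: conn=-2 S1=22 S2=8 S3=-6 blocked=[1, 2, 3]
Op 8: conn=-2 S1=22 S2=8 S3=14 blocked=[1, 2, 3]
Op 9: conn=-8 S1=16 S2=8 S3=14 blocked=[1, 2, 3]

Answer: -8 16 8 14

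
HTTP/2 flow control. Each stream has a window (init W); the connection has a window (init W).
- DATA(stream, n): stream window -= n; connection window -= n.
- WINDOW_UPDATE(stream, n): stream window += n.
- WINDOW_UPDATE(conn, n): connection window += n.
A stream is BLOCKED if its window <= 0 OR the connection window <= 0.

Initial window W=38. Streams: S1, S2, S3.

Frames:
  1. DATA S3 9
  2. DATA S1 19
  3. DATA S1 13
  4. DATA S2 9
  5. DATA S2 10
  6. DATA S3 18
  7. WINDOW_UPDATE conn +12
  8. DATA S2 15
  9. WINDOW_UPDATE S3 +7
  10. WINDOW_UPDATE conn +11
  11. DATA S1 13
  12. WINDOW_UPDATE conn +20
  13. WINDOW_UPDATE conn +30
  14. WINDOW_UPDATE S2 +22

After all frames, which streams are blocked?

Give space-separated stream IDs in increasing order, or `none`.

Op 1: conn=29 S1=38 S2=38 S3=29 blocked=[]
Op 2: conn=10 S1=19 S2=38 S3=29 blocked=[]
Op 3: conn=-3 S1=6 S2=38 S3=29 blocked=[1, 2, 3]
Op 4: conn=-12 S1=6 S2=29 S3=29 blocked=[1, 2, 3]
Op 5: conn=-22 S1=6 S2=19 S3=29 blocked=[1, 2, 3]
Op 6: conn=-40 S1=6 S2=19 S3=11 blocked=[1, 2, 3]
Op 7: conn=-28 S1=6 S2=19 S3=11 blocked=[1, 2, 3]
Op 8: conn=-43 S1=6 S2=4 S3=11 blocked=[1, 2, 3]
Op 9: conn=-43 S1=6 S2=4 S3=18 blocked=[1, 2, 3]
Op 10: conn=-32 S1=6 S2=4 S3=18 blocked=[1, 2, 3]
Op 11: conn=-45 S1=-7 S2=4 S3=18 blocked=[1, 2, 3]
Op 12: conn=-25 S1=-7 S2=4 S3=18 blocked=[1, 2, 3]
Op 13: conn=5 S1=-7 S2=4 S3=18 blocked=[1]
Op 14: conn=5 S1=-7 S2=26 S3=18 blocked=[1]

Answer: S1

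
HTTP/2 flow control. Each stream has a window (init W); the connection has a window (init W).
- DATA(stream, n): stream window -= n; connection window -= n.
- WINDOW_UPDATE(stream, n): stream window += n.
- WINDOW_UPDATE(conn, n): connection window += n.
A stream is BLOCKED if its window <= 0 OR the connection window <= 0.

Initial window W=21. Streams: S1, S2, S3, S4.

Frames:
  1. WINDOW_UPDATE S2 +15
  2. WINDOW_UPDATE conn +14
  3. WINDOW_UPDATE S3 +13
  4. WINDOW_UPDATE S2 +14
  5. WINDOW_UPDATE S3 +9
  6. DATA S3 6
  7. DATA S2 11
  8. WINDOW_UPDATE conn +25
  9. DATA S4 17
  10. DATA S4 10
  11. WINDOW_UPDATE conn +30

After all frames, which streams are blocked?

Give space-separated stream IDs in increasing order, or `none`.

Answer: S4

Derivation:
Op 1: conn=21 S1=21 S2=36 S3=21 S4=21 blocked=[]
Op 2: conn=35 S1=21 S2=36 S3=21 S4=21 blocked=[]
Op 3: conn=35 S1=21 S2=36 S3=34 S4=21 blocked=[]
Op 4: conn=35 S1=21 S2=50 S3=34 S4=21 blocked=[]
Op 5: conn=35 S1=21 S2=50 S3=43 S4=21 blocked=[]
Op 6: conn=29 S1=21 S2=50 S3=37 S4=21 blocked=[]
Op 7: conn=18 S1=21 S2=39 S3=37 S4=21 blocked=[]
Op 8: conn=43 S1=21 S2=39 S3=37 S4=21 blocked=[]
Op 9: conn=26 S1=21 S2=39 S3=37 S4=4 blocked=[]
Op 10: conn=16 S1=21 S2=39 S3=37 S4=-6 blocked=[4]
Op 11: conn=46 S1=21 S2=39 S3=37 S4=-6 blocked=[4]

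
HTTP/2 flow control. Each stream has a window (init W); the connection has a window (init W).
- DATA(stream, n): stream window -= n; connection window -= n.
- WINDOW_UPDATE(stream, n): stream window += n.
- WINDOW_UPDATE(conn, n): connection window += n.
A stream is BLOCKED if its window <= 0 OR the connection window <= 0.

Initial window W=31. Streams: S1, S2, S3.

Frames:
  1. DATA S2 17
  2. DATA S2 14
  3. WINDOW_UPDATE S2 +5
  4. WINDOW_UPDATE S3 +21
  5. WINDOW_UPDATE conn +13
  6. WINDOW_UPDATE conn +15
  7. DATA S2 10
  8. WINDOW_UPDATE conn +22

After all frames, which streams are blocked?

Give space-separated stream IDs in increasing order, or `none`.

Answer: S2

Derivation:
Op 1: conn=14 S1=31 S2=14 S3=31 blocked=[]
Op 2: conn=0 S1=31 S2=0 S3=31 blocked=[1, 2, 3]
Op 3: conn=0 S1=31 S2=5 S3=31 blocked=[1, 2, 3]
Op 4: conn=0 S1=31 S2=5 S3=52 blocked=[1, 2, 3]
Op 5: conn=13 S1=31 S2=5 S3=52 blocked=[]
Op 6: conn=28 S1=31 S2=5 S3=52 blocked=[]
Op 7: conn=18 S1=31 S2=-5 S3=52 blocked=[2]
Op 8: conn=40 S1=31 S2=-5 S3=52 blocked=[2]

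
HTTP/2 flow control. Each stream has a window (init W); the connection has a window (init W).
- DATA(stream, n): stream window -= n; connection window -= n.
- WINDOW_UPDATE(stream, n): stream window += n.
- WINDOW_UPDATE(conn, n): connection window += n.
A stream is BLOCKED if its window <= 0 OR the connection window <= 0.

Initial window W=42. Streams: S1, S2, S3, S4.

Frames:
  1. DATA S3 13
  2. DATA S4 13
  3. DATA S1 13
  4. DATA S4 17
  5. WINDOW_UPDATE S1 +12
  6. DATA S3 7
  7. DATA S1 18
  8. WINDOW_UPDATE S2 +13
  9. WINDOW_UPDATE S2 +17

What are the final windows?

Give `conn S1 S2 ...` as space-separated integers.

Op 1: conn=29 S1=42 S2=42 S3=29 S4=42 blocked=[]
Op 2: conn=16 S1=42 S2=42 S3=29 S4=29 blocked=[]
Op 3: conn=3 S1=29 S2=42 S3=29 S4=29 blocked=[]
Op 4: conn=-14 S1=29 S2=42 S3=29 S4=12 blocked=[1, 2, 3, 4]
Op 5: conn=-14 S1=41 S2=42 S3=29 S4=12 blocked=[1, 2, 3, 4]
Op 6: conn=-21 S1=41 S2=42 S3=22 S4=12 blocked=[1, 2, 3, 4]
Op 7: conn=-39 S1=23 S2=42 S3=22 S4=12 blocked=[1, 2, 3, 4]
Op 8: conn=-39 S1=23 S2=55 S3=22 S4=12 blocked=[1, 2, 3, 4]
Op 9: conn=-39 S1=23 S2=72 S3=22 S4=12 blocked=[1, 2, 3, 4]

Answer: -39 23 72 22 12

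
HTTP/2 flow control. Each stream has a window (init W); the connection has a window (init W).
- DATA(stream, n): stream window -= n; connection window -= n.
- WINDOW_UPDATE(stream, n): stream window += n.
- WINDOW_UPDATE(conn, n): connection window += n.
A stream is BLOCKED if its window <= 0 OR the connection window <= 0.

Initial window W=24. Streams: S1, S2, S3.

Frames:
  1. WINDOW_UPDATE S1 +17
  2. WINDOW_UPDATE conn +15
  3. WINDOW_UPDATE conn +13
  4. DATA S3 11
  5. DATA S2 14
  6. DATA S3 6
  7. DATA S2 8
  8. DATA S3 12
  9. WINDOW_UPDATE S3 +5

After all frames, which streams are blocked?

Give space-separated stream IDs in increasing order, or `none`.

Answer: S3

Derivation:
Op 1: conn=24 S1=41 S2=24 S3=24 blocked=[]
Op 2: conn=39 S1=41 S2=24 S3=24 blocked=[]
Op 3: conn=52 S1=41 S2=24 S3=24 blocked=[]
Op 4: conn=41 S1=41 S2=24 S3=13 blocked=[]
Op 5: conn=27 S1=41 S2=10 S3=13 blocked=[]
Op 6: conn=21 S1=41 S2=10 S3=7 blocked=[]
Op 7: conn=13 S1=41 S2=2 S3=7 blocked=[]
Op 8: conn=1 S1=41 S2=2 S3=-5 blocked=[3]
Op 9: conn=1 S1=41 S2=2 S3=0 blocked=[3]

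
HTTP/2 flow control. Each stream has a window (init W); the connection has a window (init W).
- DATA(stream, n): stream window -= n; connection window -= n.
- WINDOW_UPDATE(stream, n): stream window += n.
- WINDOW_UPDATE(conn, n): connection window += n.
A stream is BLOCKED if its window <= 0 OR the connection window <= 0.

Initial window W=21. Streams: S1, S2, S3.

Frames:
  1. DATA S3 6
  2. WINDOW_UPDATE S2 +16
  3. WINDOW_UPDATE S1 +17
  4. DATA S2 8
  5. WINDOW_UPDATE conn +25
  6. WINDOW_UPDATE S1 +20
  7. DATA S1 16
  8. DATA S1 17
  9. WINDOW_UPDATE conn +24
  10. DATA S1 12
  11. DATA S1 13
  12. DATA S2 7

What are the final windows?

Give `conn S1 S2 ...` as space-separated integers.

Op 1: conn=15 S1=21 S2=21 S3=15 blocked=[]
Op 2: conn=15 S1=21 S2=37 S3=15 blocked=[]
Op 3: conn=15 S1=38 S2=37 S3=15 blocked=[]
Op 4: conn=7 S1=38 S2=29 S3=15 blocked=[]
Op 5: conn=32 S1=38 S2=29 S3=15 blocked=[]
Op 6: conn=32 S1=58 S2=29 S3=15 blocked=[]
Op 7: conn=16 S1=42 S2=29 S3=15 blocked=[]
Op 8: conn=-1 S1=25 S2=29 S3=15 blocked=[1, 2, 3]
Op 9: conn=23 S1=25 S2=29 S3=15 blocked=[]
Op 10: conn=11 S1=13 S2=29 S3=15 blocked=[]
Op 11: conn=-2 S1=0 S2=29 S3=15 blocked=[1, 2, 3]
Op 12: conn=-9 S1=0 S2=22 S3=15 blocked=[1, 2, 3]

Answer: -9 0 22 15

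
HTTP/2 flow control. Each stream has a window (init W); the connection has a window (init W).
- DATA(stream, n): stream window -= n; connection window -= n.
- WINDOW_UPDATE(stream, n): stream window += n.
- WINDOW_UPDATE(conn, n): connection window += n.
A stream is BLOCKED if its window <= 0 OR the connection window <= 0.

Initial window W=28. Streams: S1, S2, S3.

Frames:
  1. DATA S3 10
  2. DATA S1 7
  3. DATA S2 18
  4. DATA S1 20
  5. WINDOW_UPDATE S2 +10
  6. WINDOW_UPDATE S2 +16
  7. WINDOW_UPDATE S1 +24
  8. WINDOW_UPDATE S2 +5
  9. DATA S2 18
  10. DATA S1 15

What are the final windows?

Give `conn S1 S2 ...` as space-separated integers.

Op 1: conn=18 S1=28 S2=28 S3=18 blocked=[]
Op 2: conn=11 S1=21 S2=28 S3=18 blocked=[]
Op 3: conn=-7 S1=21 S2=10 S3=18 blocked=[1, 2, 3]
Op 4: conn=-27 S1=1 S2=10 S3=18 blocked=[1, 2, 3]
Op 5: conn=-27 S1=1 S2=20 S3=18 blocked=[1, 2, 3]
Op 6: conn=-27 S1=1 S2=36 S3=18 blocked=[1, 2, 3]
Op 7: conn=-27 S1=25 S2=36 S3=18 blocked=[1, 2, 3]
Op 8: conn=-27 S1=25 S2=41 S3=18 blocked=[1, 2, 3]
Op 9: conn=-45 S1=25 S2=23 S3=18 blocked=[1, 2, 3]
Op 10: conn=-60 S1=10 S2=23 S3=18 blocked=[1, 2, 3]

Answer: -60 10 23 18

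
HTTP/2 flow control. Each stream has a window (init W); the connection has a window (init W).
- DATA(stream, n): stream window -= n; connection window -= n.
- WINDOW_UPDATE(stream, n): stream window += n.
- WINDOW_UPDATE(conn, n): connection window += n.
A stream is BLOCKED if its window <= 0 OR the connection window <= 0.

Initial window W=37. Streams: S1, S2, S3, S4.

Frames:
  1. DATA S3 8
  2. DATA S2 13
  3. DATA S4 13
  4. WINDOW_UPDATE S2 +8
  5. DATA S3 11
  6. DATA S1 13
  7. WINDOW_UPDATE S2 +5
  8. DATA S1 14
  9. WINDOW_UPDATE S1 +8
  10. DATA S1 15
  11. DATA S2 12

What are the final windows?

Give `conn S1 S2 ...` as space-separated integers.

Op 1: conn=29 S1=37 S2=37 S3=29 S4=37 blocked=[]
Op 2: conn=16 S1=37 S2=24 S3=29 S4=37 blocked=[]
Op 3: conn=3 S1=37 S2=24 S3=29 S4=24 blocked=[]
Op 4: conn=3 S1=37 S2=32 S3=29 S4=24 blocked=[]
Op 5: conn=-8 S1=37 S2=32 S3=18 S4=24 blocked=[1, 2, 3, 4]
Op 6: conn=-21 S1=24 S2=32 S3=18 S4=24 blocked=[1, 2, 3, 4]
Op 7: conn=-21 S1=24 S2=37 S3=18 S4=24 blocked=[1, 2, 3, 4]
Op 8: conn=-35 S1=10 S2=37 S3=18 S4=24 blocked=[1, 2, 3, 4]
Op 9: conn=-35 S1=18 S2=37 S3=18 S4=24 blocked=[1, 2, 3, 4]
Op 10: conn=-50 S1=3 S2=37 S3=18 S4=24 blocked=[1, 2, 3, 4]
Op 11: conn=-62 S1=3 S2=25 S3=18 S4=24 blocked=[1, 2, 3, 4]

Answer: -62 3 25 18 24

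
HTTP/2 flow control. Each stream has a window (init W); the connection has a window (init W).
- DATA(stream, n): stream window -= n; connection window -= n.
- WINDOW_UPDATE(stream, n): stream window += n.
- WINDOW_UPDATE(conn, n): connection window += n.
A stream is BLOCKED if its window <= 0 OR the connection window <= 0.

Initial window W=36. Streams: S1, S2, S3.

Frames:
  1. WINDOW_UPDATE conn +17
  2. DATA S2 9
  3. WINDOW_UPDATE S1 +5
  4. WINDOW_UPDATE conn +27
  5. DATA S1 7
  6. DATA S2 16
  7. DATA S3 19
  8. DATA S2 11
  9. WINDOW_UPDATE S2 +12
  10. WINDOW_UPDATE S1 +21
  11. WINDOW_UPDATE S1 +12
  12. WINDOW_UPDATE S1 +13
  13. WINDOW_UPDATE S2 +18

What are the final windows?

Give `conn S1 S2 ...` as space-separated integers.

Answer: 18 80 30 17

Derivation:
Op 1: conn=53 S1=36 S2=36 S3=36 blocked=[]
Op 2: conn=44 S1=36 S2=27 S3=36 blocked=[]
Op 3: conn=44 S1=41 S2=27 S3=36 blocked=[]
Op 4: conn=71 S1=41 S2=27 S3=36 blocked=[]
Op 5: conn=64 S1=34 S2=27 S3=36 blocked=[]
Op 6: conn=48 S1=34 S2=11 S3=36 blocked=[]
Op 7: conn=29 S1=34 S2=11 S3=17 blocked=[]
Op 8: conn=18 S1=34 S2=0 S3=17 blocked=[2]
Op 9: conn=18 S1=34 S2=12 S3=17 blocked=[]
Op 10: conn=18 S1=55 S2=12 S3=17 blocked=[]
Op 11: conn=18 S1=67 S2=12 S3=17 blocked=[]
Op 12: conn=18 S1=80 S2=12 S3=17 blocked=[]
Op 13: conn=18 S1=80 S2=30 S3=17 blocked=[]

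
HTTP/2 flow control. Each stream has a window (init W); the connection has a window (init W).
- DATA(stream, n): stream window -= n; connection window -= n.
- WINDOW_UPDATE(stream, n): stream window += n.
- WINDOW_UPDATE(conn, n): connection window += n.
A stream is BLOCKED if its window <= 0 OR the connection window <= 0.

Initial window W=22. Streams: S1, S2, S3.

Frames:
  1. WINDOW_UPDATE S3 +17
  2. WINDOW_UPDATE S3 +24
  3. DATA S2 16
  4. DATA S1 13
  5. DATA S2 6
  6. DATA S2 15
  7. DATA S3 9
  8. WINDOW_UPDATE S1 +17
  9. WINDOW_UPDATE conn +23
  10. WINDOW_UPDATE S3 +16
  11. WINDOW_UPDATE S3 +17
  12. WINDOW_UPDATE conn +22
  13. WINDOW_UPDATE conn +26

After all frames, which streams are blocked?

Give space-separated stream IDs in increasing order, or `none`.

Answer: S2

Derivation:
Op 1: conn=22 S1=22 S2=22 S3=39 blocked=[]
Op 2: conn=22 S1=22 S2=22 S3=63 blocked=[]
Op 3: conn=6 S1=22 S2=6 S3=63 blocked=[]
Op 4: conn=-7 S1=9 S2=6 S3=63 blocked=[1, 2, 3]
Op 5: conn=-13 S1=9 S2=0 S3=63 blocked=[1, 2, 3]
Op 6: conn=-28 S1=9 S2=-15 S3=63 blocked=[1, 2, 3]
Op 7: conn=-37 S1=9 S2=-15 S3=54 blocked=[1, 2, 3]
Op 8: conn=-37 S1=26 S2=-15 S3=54 blocked=[1, 2, 3]
Op 9: conn=-14 S1=26 S2=-15 S3=54 blocked=[1, 2, 3]
Op 10: conn=-14 S1=26 S2=-15 S3=70 blocked=[1, 2, 3]
Op 11: conn=-14 S1=26 S2=-15 S3=87 blocked=[1, 2, 3]
Op 12: conn=8 S1=26 S2=-15 S3=87 blocked=[2]
Op 13: conn=34 S1=26 S2=-15 S3=87 blocked=[2]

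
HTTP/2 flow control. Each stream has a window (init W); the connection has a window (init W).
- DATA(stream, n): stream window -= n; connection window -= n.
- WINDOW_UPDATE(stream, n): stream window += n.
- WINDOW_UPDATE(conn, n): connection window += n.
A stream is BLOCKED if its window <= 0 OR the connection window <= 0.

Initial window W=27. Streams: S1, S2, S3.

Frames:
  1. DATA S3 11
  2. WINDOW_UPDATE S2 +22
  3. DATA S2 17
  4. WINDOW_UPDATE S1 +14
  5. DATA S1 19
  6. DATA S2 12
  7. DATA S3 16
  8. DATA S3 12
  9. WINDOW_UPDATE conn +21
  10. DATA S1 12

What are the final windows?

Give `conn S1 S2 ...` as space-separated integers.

Answer: -51 10 20 -12

Derivation:
Op 1: conn=16 S1=27 S2=27 S3=16 blocked=[]
Op 2: conn=16 S1=27 S2=49 S3=16 blocked=[]
Op 3: conn=-1 S1=27 S2=32 S3=16 blocked=[1, 2, 3]
Op 4: conn=-1 S1=41 S2=32 S3=16 blocked=[1, 2, 3]
Op 5: conn=-20 S1=22 S2=32 S3=16 blocked=[1, 2, 3]
Op 6: conn=-32 S1=22 S2=20 S3=16 blocked=[1, 2, 3]
Op 7: conn=-48 S1=22 S2=20 S3=0 blocked=[1, 2, 3]
Op 8: conn=-60 S1=22 S2=20 S3=-12 blocked=[1, 2, 3]
Op 9: conn=-39 S1=22 S2=20 S3=-12 blocked=[1, 2, 3]
Op 10: conn=-51 S1=10 S2=20 S3=-12 blocked=[1, 2, 3]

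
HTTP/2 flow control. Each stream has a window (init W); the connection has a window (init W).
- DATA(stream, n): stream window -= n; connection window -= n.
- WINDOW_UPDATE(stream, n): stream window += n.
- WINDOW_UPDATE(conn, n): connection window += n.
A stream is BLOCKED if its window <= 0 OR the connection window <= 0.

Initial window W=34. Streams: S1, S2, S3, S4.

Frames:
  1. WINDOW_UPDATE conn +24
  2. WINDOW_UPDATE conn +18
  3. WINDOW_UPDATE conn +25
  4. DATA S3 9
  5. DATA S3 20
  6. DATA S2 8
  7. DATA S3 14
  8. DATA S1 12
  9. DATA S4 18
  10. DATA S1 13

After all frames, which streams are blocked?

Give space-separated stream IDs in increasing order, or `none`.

Answer: S3

Derivation:
Op 1: conn=58 S1=34 S2=34 S3=34 S4=34 blocked=[]
Op 2: conn=76 S1=34 S2=34 S3=34 S4=34 blocked=[]
Op 3: conn=101 S1=34 S2=34 S3=34 S4=34 blocked=[]
Op 4: conn=92 S1=34 S2=34 S3=25 S4=34 blocked=[]
Op 5: conn=72 S1=34 S2=34 S3=5 S4=34 blocked=[]
Op 6: conn=64 S1=34 S2=26 S3=5 S4=34 blocked=[]
Op 7: conn=50 S1=34 S2=26 S3=-9 S4=34 blocked=[3]
Op 8: conn=38 S1=22 S2=26 S3=-9 S4=34 blocked=[3]
Op 9: conn=20 S1=22 S2=26 S3=-9 S4=16 blocked=[3]
Op 10: conn=7 S1=9 S2=26 S3=-9 S4=16 blocked=[3]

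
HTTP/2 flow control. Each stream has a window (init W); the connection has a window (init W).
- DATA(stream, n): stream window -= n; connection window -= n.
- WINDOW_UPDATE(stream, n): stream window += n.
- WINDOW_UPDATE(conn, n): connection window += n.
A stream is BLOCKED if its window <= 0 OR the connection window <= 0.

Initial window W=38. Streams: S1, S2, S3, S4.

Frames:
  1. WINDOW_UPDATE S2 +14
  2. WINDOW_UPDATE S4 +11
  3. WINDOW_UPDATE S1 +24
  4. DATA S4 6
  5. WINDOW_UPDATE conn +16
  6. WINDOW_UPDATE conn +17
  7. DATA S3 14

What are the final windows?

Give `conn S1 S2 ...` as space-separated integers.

Answer: 51 62 52 24 43

Derivation:
Op 1: conn=38 S1=38 S2=52 S3=38 S4=38 blocked=[]
Op 2: conn=38 S1=38 S2=52 S3=38 S4=49 blocked=[]
Op 3: conn=38 S1=62 S2=52 S3=38 S4=49 blocked=[]
Op 4: conn=32 S1=62 S2=52 S3=38 S4=43 blocked=[]
Op 5: conn=48 S1=62 S2=52 S3=38 S4=43 blocked=[]
Op 6: conn=65 S1=62 S2=52 S3=38 S4=43 blocked=[]
Op 7: conn=51 S1=62 S2=52 S3=24 S4=43 blocked=[]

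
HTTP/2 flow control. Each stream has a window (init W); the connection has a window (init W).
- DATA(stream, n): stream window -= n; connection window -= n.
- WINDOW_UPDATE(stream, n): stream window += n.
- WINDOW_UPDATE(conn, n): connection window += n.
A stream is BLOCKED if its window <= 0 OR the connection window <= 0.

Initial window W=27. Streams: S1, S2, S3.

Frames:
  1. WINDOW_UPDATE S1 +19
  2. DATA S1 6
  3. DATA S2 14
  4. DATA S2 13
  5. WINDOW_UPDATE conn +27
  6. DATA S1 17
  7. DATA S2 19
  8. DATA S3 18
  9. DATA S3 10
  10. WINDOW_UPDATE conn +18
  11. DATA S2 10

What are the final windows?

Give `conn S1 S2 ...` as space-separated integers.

Op 1: conn=27 S1=46 S2=27 S3=27 blocked=[]
Op 2: conn=21 S1=40 S2=27 S3=27 blocked=[]
Op 3: conn=7 S1=40 S2=13 S3=27 blocked=[]
Op 4: conn=-6 S1=40 S2=0 S3=27 blocked=[1, 2, 3]
Op 5: conn=21 S1=40 S2=0 S3=27 blocked=[2]
Op 6: conn=4 S1=23 S2=0 S3=27 blocked=[2]
Op 7: conn=-15 S1=23 S2=-19 S3=27 blocked=[1, 2, 3]
Op 8: conn=-33 S1=23 S2=-19 S3=9 blocked=[1, 2, 3]
Op 9: conn=-43 S1=23 S2=-19 S3=-1 blocked=[1, 2, 3]
Op 10: conn=-25 S1=23 S2=-19 S3=-1 blocked=[1, 2, 3]
Op 11: conn=-35 S1=23 S2=-29 S3=-1 blocked=[1, 2, 3]

Answer: -35 23 -29 -1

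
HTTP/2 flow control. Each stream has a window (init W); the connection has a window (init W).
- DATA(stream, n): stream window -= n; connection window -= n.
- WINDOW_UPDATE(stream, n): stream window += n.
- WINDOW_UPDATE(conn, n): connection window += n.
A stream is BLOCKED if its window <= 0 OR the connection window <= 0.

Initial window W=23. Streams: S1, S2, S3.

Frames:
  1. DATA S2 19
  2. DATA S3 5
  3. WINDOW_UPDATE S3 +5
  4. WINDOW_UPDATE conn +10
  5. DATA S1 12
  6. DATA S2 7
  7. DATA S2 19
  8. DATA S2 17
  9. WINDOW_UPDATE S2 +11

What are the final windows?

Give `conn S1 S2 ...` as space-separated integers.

Answer: -46 11 -28 23

Derivation:
Op 1: conn=4 S1=23 S2=4 S3=23 blocked=[]
Op 2: conn=-1 S1=23 S2=4 S3=18 blocked=[1, 2, 3]
Op 3: conn=-1 S1=23 S2=4 S3=23 blocked=[1, 2, 3]
Op 4: conn=9 S1=23 S2=4 S3=23 blocked=[]
Op 5: conn=-3 S1=11 S2=4 S3=23 blocked=[1, 2, 3]
Op 6: conn=-10 S1=11 S2=-3 S3=23 blocked=[1, 2, 3]
Op 7: conn=-29 S1=11 S2=-22 S3=23 blocked=[1, 2, 3]
Op 8: conn=-46 S1=11 S2=-39 S3=23 blocked=[1, 2, 3]
Op 9: conn=-46 S1=11 S2=-28 S3=23 blocked=[1, 2, 3]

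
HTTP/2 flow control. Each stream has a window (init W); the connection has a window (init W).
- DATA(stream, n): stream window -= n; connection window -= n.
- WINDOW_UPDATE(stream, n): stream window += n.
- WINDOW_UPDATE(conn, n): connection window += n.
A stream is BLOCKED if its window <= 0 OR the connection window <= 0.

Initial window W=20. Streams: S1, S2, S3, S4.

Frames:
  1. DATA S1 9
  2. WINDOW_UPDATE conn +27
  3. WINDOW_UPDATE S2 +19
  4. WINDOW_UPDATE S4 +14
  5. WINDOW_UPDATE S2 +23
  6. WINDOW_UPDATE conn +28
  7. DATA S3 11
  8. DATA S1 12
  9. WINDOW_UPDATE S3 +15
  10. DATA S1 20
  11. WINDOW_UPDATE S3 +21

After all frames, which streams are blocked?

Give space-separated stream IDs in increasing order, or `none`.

Op 1: conn=11 S1=11 S2=20 S3=20 S4=20 blocked=[]
Op 2: conn=38 S1=11 S2=20 S3=20 S4=20 blocked=[]
Op 3: conn=38 S1=11 S2=39 S3=20 S4=20 blocked=[]
Op 4: conn=38 S1=11 S2=39 S3=20 S4=34 blocked=[]
Op 5: conn=38 S1=11 S2=62 S3=20 S4=34 blocked=[]
Op 6: conn=66 S1=11 S2=62 S3=20 S4=34 blocked=[]
Op 7: conn=55 S1=11 S2=62 S3=9 S4=34 blocked=[]
Op 8: conn=43 S1=-1 S2=62 S3=9 S4=34 blocked=[1]
Op 9: conn=43 S1=-1 S2=62 S3=24 S4=34 blocked=[1]
Op 10: conn=23 S1=-21 S2=62 S3=24 S4=34 blocked=[1]
Op 11: conn=23 S1=-21 S2=62 S3=45 S4=34 blocked=[1]

Answer: S1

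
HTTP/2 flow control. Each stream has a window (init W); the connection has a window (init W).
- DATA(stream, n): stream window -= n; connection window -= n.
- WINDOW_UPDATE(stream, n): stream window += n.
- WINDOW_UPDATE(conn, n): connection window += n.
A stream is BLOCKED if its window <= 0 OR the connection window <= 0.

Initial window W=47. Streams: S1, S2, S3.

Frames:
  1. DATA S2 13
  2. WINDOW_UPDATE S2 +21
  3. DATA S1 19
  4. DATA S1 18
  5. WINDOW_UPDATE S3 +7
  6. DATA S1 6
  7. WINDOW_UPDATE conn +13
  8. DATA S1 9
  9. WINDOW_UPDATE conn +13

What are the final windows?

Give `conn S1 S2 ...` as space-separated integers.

Answer: 8 -5 55 54

Derivation:
Op 1: conn=34 S1=47 S2=34 S3=47 blocked=[]
Op 2: conn=34 S1=47 S2=55 S3=47 blocked=[]
Op 3: conn=15 S1=28 S2=55 S3=47 blocked=[]
Op 4: conn=-3 S1=10 S2=55 S3=47 blocked=[1, 2, 3]
Op 5: conn=-3 S1=10 S2=55 S3=54 blocked=[1, 2, 3]
Op 6: conn=-9 S1=4 S2=55 S3=54 blocked=[1, 2, 3]
Op 7: conn=4 S1=4 S2=55 S3=54 blocked=[]
Op 8: conn=-5 S1=-5 S2=55 S3=54 blocked=[1, 2, 3]
Op 9: conn=8 S1=-5 S2=55 S3=54 blocked=[1]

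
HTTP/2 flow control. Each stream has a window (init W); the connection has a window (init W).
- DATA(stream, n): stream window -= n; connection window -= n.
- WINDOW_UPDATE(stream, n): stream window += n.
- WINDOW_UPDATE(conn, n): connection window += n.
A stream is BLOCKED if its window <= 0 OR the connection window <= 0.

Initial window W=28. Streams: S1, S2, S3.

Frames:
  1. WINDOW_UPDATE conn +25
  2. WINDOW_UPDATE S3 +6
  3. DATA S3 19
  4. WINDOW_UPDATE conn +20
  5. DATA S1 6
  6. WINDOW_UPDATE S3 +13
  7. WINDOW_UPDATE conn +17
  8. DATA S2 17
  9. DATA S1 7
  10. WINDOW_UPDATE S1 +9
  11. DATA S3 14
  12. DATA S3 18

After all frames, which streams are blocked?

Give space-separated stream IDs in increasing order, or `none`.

Op 1: conn=53 S1=28 S2=28 S3=28 blocked=[]
Op 2: conn=53 S1=28 S2=28 S3=34 blocked=[]
Op 3: conn=34 S1=28 S2=28 S3=15 blocked=[]
Op 4: conn=54 S1=28 S2=28 S3=15 blocked=[]
Op 5: conn=48 S1=22 S2=28 S3=15 blocked=[]
Op 6: conn=48 S1=22 S2=28 S3=28 blocked=[]
Op 7: conn=65 S1=22 S2=28 S3=28 blocked=[]
Op 8: conn=48 S1=22 S2=11 S3=28 blocked=[]
Op 9: conn=41 S1=15 S2=11 S3=28 blocked=[]
Op 10: conn=41 S1=24 S2=11 S3=28 blocked=[]
Op 11: conn=27 S1=24 S2=11 S3=14 blocked=[]
Op 12: conn=9 S1=24 S2=11 S3=-4 blocked=[3]

Answer: S3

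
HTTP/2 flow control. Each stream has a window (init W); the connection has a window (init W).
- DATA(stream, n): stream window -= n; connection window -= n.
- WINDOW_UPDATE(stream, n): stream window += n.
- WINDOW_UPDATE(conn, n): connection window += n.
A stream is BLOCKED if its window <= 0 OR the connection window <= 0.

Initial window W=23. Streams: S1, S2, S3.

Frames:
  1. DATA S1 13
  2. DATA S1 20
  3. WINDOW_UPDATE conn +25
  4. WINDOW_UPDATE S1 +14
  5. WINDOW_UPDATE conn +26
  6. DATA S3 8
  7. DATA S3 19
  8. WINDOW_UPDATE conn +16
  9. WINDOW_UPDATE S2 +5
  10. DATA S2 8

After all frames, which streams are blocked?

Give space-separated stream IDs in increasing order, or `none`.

Op 1: conn=10 S1=10 S2=23 S3=23 blocked=[]
Op 2: conn=-10 S1=-10 S2=23 S3=23 blocked=[1, 2, 3]
Op 3: conn=15 S1=-10 S2=23 S3=23 blocked=[1]
Op 4: conn=15 S1=4 S2=23 S3=23 blocked=[]
Op 5: conn=41 S1=4 S2=23 S3=23 blocked=[]
Op 6: conn=33 S1=4 S2=23 S3=15 blocked=[]
Op 7: conn=14 S1=4 S2=23 S3=-4 blocked=[3]
Op 8: conn=30 S1=4 S2=23 S3=-4 blocked=[3]
Op 9: conn=30 S1=4 S2=28 S3=-4 blocked=[3]
Op 10: conn=22 S1=4 S2=20 S3=-4 blocked=[3]

Answer: S3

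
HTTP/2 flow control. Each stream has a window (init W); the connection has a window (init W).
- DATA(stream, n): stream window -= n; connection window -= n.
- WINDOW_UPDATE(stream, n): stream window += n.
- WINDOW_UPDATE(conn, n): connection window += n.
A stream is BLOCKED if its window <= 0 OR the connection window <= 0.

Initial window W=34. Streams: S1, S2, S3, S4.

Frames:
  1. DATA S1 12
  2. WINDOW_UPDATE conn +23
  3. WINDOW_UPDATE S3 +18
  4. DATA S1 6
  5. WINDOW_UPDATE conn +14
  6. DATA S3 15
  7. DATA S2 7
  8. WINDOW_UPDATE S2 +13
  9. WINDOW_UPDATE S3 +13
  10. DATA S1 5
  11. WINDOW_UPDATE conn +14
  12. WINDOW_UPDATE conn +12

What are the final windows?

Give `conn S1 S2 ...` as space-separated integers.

Answer: 52 11 40 50 34

Derivation:
Op 1: conn=22 S1=22 S2=34 S3=34 S4=34 blocked=[]
Op 2: conn=45 S1=22 S2=34 S3=34 S4=34 blocked=[]
Op 3: conn=45 S1=22 S2=34 S3=52 S4=34 blocked=[]
Op 4: conn=39 S1=16 S2=34 S3=52 S4=34 blocked=[]
Op 5: conn=53 S1=16 S2=34 S3=52 S4=34 blocked=[]
Op 6: conn=38 S1=16 S2=34 S3=37 S4=34 blocked=[]
Op 7: conn=31 S1=16 S2=27 S3=37 S4=34 blocked=[]
Op 8: conn=31 S1=16 S2=40 S3=37 S4=34 blocked=[]
Op 9: conn=31 S1=16 S2=40 S3=50 S4=34 blocked=[]
Op 10: conn=26 S1=11 S2=40 S3=50 S4=34 blocked=[]
Op 11: conn=40 S1=11 S2=40 S3=50 S4=34 blocked=[]
Op 12: conn=52 S1=11 S2=40 S3=50 S4=34 blocked=[]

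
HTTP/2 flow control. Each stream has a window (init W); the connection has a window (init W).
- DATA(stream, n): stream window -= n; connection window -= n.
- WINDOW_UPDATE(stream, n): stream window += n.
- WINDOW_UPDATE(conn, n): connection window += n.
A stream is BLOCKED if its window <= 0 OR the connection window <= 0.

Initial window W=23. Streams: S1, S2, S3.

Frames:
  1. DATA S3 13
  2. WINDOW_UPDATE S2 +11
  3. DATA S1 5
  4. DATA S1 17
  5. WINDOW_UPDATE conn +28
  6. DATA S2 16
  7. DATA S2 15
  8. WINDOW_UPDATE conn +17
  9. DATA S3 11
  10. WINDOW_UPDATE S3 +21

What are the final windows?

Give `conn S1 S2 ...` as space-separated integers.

Op 1: conn=10 S1=23 S2=23 S3=10 blocked=[]
Op 2: conn=10 S1=23 S2=34 S3=10 blocked=[]
Op 3: conn=5 S1=18 S2=34 S3=10 blocked=[]
Op 4: conn=-12 S1=1 S2=34 S3=10 blocked=[1, 2, 3]
Op 5: conn=16 S1=1 S2=34 S3=10 blocked=[]
Op 6: conn=0 S1=1 S2=18 S3=10 blocked=[1, 2, 3]
Op 7: conn=-15 S1=1 S2=3 S3=10 blocked=[1, 2, 3]
Op 8: conn=2 S1=1 S2=3 S3=10 blocked=[]
Op 9: conn=-9 S1=1 S2=3 S3=-1 blocked=[1, 2, 3]
Op 10: conn=-9 S1=1 S2=3 S3=20 blocked=[1, 2, 3]

Answer: -9 1 3 20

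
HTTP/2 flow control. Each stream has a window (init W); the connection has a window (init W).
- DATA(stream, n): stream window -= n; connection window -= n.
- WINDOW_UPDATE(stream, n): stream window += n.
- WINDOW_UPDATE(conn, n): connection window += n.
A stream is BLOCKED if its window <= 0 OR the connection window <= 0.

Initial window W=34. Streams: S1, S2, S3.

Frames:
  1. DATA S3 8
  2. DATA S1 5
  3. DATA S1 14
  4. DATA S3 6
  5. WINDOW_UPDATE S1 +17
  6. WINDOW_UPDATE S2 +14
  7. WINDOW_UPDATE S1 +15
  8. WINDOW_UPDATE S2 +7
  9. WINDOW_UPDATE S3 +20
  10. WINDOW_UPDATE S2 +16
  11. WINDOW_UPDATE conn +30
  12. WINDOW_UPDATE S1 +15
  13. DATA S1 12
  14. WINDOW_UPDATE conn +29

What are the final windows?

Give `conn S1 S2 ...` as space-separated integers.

Answer: 48 50 71 40

Derivation:
Op 1: conn=26 S1=34 S2=34 S3=26 blocked=[]
Op 2: conn=21 S1=29 S2=34 S3=26 blocked=[]
Op 3: conn=7 S1=15 S2=34 S3=26 blocked=[]
Op 4: conn=1 S1=15 S2=34 S3=20 blocked=[]
Op 5: conn=1 S1=32 S2=34 S3=20 blocked=[]
Op 6: conn=1 S1=32 S2=48 S3=20 blocked=[]
Op 7: conn=1 S1=47 S2=48 S3=20 blocked=[]
Op 8: conn=1 S1=47 S2=55 S3=20 blocked=[]
Op 9: conn=1 S1=47 S2=55 S3=40 blocked=[]
Op 10: conn=1 S1=47 S2=71 S3=40 blocked=[]
Op 11: conn=31 S1=47 S2=71 S3=40 blocked=[]
Op 12: conn=31 S1=62 S2=71 S3=40 blocked=[]
Op 13: conn=19 S1=50 S2=71 S3=40 blocked=[]
Op 14: conn=48 S1=50 S2=71 S3=40 blocked=[]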